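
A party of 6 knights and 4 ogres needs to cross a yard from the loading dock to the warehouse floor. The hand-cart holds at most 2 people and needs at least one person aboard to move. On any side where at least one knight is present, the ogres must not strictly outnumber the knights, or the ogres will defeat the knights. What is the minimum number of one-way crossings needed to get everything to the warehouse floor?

17

Counting alone: each trip to the warehouse floor takes at most 2 across and each return brings at least 1 back, so after t trips out (and t−1 returns) at most 2t − (t−1) of the 10 are across; that first reaches 10 at t = 9, so at least 17 crossings are needed.
The plan below uses exactly 17 crossings, so it is optimal:
1. 2 ogres → the warehouse floor.  (the loading dock: 6K 2O; the warehouse floor: 0K 2O)
2. 1 ogre ← the loading dock.  (the loading dock: 6K 3O; the warehouse floor: 0K 1O)
3. 2 ogres → the warehouse floor.  (the loading dock: 6K 1O; the warehouse floor: 0K 3O)
4. 1 ogre ← the loading dock.  (the loading dock: 6K 2O; the warehouse floor: 0K 2O)
5. 2 knights → the warehouse floor.  (the loading dock: 4K 2O; the warehouse floor: 2K 2O)
6. 1 ogre ← the loading dock.  (the loading dock: 4K 3O; the warehouse floor: 2K 1O)
7. 1 knight and 1 ogre → the warehouse floor.  (the loading dock: 3K 2O; the warehouse floor: 3K 2O)
8. 1 ogre ← the loading dock.  (the loading dock: 3K 3O; the warehouse floor: 3K 1O)
9. 2 ogres → the warehouse floor.  (the loading dock: 3K 1O; the warehouse floor: 3K 3O)
10. 1 ogre ← the loading dock.  (the loading dock: 3K 2O; the warehouse floor: 3K 2O)
11. 1 knight and 1 ogre → the warehouse floor.  (the loading dock: 2K 1O; the warehouse floor: 4K 3O)
12. 1 ogre ← the loading dock.  (the loading dock: 2K 2O; the warehouse floor: 4K 2O)
13. 2 ogres → the warehouse floor.  (the loading dock: 2K 0O; the warehouse floor: 4K 4O)
14. 1 ogre ← the loading dock.  (the loading dock: 2K 1O; the warehouse floor: 4K 3O)
15. 1 knight and 1 ogre → the warehouse floor.  (the loading dock: 1K 0O; the warehouse floor: 5K 4O)
16. 1 ogre ← the loading dock.  (the loading dock: 1K 1O; the warehouse floor: 5K 3O)
17. 1 knight and 1 ogre → the warehouse floor.  (the loading dock: 0K 0O; the warehouse floor: 6K 4O)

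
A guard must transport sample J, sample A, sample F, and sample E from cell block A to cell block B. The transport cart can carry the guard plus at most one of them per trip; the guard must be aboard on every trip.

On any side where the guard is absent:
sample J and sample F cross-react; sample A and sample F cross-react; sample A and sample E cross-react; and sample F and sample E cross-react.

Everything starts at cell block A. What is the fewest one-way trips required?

Whatever the first load, the items left behind include a forbidden pair without the guard. No opening move is safe, so no plan exists.

impossible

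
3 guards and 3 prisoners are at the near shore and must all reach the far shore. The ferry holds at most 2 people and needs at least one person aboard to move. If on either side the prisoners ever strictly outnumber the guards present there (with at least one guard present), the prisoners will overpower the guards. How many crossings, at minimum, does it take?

Counting alone: each trip to the far shore takes at most 2 across and each return brings at least 1 back, so after t trips out (and t−1 returns) at most 2t − (t−1) of the 6 are across; that first reaches 6 at t = 5, so at least 9 crossings are needed.
The safety rule pushes this higher. Following every safe sequence of crossings, the most of the 6 that can be at the far shore as the ferry arrives there on crossing 9 is 5 — never all 6.
So no plan with fewer than 11 crossings exists, and this one achieves 11:
1. 2 prisoners → the far shore.  (the near shore: 3G 1P; the far shore: 0G 2P)
2. 1 prisoner ← the near shore.  (the near shore: 3G 2P; the far shore: 0G 1P)
3. 2 prisoners → the far shore.  (the near shore: 3G 0P; the far shore: 0G 3P)
4. 1 prisoner ← the near shore.  (the near shore: 3G 1P; the far shore: 0G 2P)
5. 2 guards → the far shore.  (the near shore: 1G 1P; the far shore: 2G 2P)
6. 1 guard and 1 prisoner ← the near shore.  (the near shore: 2G 2P; the far shore: 1G 1P)
7. 2 guards → the far shore.  (the near shore: 0G 2P; the far shore: 3G 1P)
8. 1 prisoner ← the near shore.  (the near shore: 0G 3P; the far shore: 3G 0P)
9. 2 prisoners → the far shore.  (the near shore: 0G 1P; the far shore: 3G 2P)
10. 1 prisoner ← the near shore.  (the near shore: 0G 2P; the far shore: 3G 1P)
11. 2 prisoners → the far shore.  (the near shore: 0G 0P; the far shore: 3G 3P)

11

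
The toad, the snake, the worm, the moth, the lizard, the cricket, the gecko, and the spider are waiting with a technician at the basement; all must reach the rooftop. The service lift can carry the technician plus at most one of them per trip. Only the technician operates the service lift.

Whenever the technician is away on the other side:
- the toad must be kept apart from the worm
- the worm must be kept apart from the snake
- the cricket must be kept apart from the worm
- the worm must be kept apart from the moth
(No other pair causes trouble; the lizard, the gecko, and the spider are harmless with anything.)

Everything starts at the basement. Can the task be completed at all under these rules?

Following every safe sequence of crossings from the start, the most of the 8 that can be at the rooftop as the service lift arrives there on crossings 1, 3, 5, 7, 9 is 1, 2, 3, 4, 5 respectively; the best ever achieved is 5 of 8.
From crossing 11 on, no configuration arises that was not already reachable earlier: only 88 distinct safe configurations (who is on which side, and where the service lift is) can ever be reached, none of them has everyone across, and every continuation just revisits them. So no valid plan exists.

No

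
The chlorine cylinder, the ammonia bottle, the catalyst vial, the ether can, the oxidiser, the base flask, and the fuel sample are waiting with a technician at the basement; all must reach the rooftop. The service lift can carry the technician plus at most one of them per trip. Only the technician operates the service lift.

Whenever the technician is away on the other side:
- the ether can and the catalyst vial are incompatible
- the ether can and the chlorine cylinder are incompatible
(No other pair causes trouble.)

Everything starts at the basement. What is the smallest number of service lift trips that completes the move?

Counting alone: the technician can take at most 1 across per trip to the rooftop, so moving all 7 needs at least 7 loaded trips out, with a return between consecutive ones — at least 13 crossings.
The safety rule pushes this higher. Following every safe sequence of crossings, the most of the 7 that can be at the rooftop as the service lift arrives there on crossing 13 is 6 — never all 7.
So no plan with fewer than 15 crossings exists, and this one achieves 15:
1. Technician goes to the rooftop with the ether can.  [the basement: the ammonia bottle, the base flask, the catalyst vial, the chlorine cylinder, the fuel sample, the oxidiser | the rooftop: the ether can]
2. Technician goes back to the basement alone.  [the basement: the ammonia bottle, the base flask, the catalyst vial, the chlorine cylinder, the fuel sample, the oxidiser | the rooftop: the ether can]
3. Technician goes to the rooftop with the chlorine cylinder.  [the basement: the ammonia bottle, the base flask, the catalyst vial, the fuel sample, the oxidiser | the rooftop: the chlorine cylinder, the ether can]
4. Technician goes back to the basement with the ether can.  [the basement: the ammonia bottle, the base flask, the catalyst vial, the ether can, the fuel sample, the oxidiser | the rooftop: the chlorine cylinder]
5. Technician goes to the rooftop with the catalyst vial.  [the basement: the ammonia bottle, the base flask, the ether can, the fuel sample, the oxidiser | the rooftop: the catalyst vial, the chlorine cylinder]
6. Technician goes back to the basement alone.  [the basement: the ammonia bottle, the base flask, the ether can, the fuel sample, the oxidiser | the rooftop: the catalyst vial, the chlorine cylinder]
7. Technician goes to the rooftop with the ammonia bottle.  [the basement: the base flask, the ether can, the fuel sample, the oxidiser | the rooftop: the ammonia bottle, the catalyst vial, the chlorine cylinder]
8. Technician goes back to the basement alone.  [the basement: the base flask, the ether can, the fuel sample, the oxidiser | the rooftop: the ammonia bottle, the catalyst vial, the chlorine cylinder]
9. Technician goes to the rooftop with the oxidiser.  [the basement: the base flask, the ether can, the fuel sample | the rooftop: the ammonia bottle, the catalyst vial, the chlorine cylinder, the oxidiser]
10. Technician goes back to the basement alone.  [the basement: the base flask, the ether can, the fuel sample | the rooftop: the ammonia bottle, the catalyst vial, the chlorine cylinder, the oxidiser]
11. Technician goes to the rooftop with the base flask.  [the basement: the ether can, the fuel sample | the rooftop: the ammonia bottle, the base flask, the catalyst vial, the chlorine cylinder, the oxidiser]
12. Technician goes back to the basement alone.  [the basement: the ether can, the fuel sample | the rooftop: the ammonia bottle, the base flask, the catalyst vial, the chlorine cylinder, the oxidiser]
13. Technician goes to the rooftop with the fuel sample.  [the basement: the ether can | the rooftop: the ammonia bottle, the base flask, the catalyst vial, the chlorine cylinder, the fuel sample, the oxidiser]
14. Technician goes back to the basement alone.  [the basement: the ether can | the rooftop: the ammonia bottle, the base flask, the catalyst vial, the chlorine cylinder, the fuel sample, the oxidiser]
15. Technician goes to the rooftop with the ether can.  [the basement: — | the rooftop: the ammonia bottle, the base flask, the catalyst vial, the chlorine cylinder, the ether can, the fuel sample, the oxidiser]

15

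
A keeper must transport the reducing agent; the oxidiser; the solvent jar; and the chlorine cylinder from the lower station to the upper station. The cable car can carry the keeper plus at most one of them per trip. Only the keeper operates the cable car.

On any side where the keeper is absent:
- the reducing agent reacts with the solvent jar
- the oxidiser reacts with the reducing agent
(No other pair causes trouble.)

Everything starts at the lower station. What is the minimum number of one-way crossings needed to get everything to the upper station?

9

Counting alone: the keeper can take at most 1 across per trip to the upper station, so moving all 4 needs at least 4 loaded trips out, with a return between consecutive ones — at least 7 crossings.
The safety rule pushes this higher. Following every safe sequence of crossings, the most of the 4 that can be at the upper station as the cable car arrives there on crossing 7 is 3 — never all 4.
So no plan with fewer than 9 crossings exists, and this one achieves 9:
1. Keeper goes to the upper station with the reducing agent.  [the lower station: the chlorine cylinder, the oxidiser, the solvent jar | the upper station: the reducing agent]
2. Keeper goes back to the lower station alone.  [the lower station: the chlorine cylinder, the oxidiser, the solvent jar | the upper station: the reducing agent]
3. Keeper goes to the upper station with the oxidiser.  [the lower station: the chlorine cylinder, the solvent jar | the upper station: the oxidiser, the reducing agent]
4. Keeper goes back to the lower station with the reducing agent.  [the lower station: the chlorine cylinder, the reducing agent, the solvent jar | the upper station: the oxidiser]
5. Keeper goes to the upper station with the solvent jar.  [the lower station: the chlorine cylinder, the reducing agent | the upper station: the oxidiser, the solvent jar]
6. Keeper goes back to the lower station alone.  [the lower station: the chlorine cylinder, the reducing agent | the upper station: the oxidiser, the solvent jar]
7. Keeper goes to the upper station with the chlorine cylinder.  [the lower station: the reducing agent | the upper station: the chlorine cylinder, the oxidiser, the solvent jar]
8. Keeper goes back to the lower station alone.  [the lower station: the reducing agent | the upper station: the chlorine cylinder, the oxidiser, the solvent jar]
9. Keeper goes to the upper station with the reducing agent.  [the lower station: — | the upper station: the chlorine cylinder, the oxidiser, the reducing agent, the solvent jar]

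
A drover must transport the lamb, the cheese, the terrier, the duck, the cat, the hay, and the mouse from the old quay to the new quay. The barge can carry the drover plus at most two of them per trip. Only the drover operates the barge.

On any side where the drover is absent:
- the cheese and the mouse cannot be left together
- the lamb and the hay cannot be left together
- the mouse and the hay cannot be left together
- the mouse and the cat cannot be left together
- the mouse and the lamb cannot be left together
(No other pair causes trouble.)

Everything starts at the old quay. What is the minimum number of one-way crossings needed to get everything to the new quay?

11

Counting alone: the drover can take at most 2 across per trip to the new quay, so moving all 7 needs at least 4 loaded trips out, with a return between consecutive ones — at least 7 crossings.
The safety rule pushes this higher. Following every safe sequence of crossings, the most of the 7 that can be at the new quay as the barge arrives there on crossings 7, 9 is 5, 6 respectively — never all 7.
So no plan with fewer than 11 crossings exists, and this one achieves 11:
1. Drover goes to the new quay with the lamb and the mouse.
2. Drover goes back to the old quay with the lamb.
3. Drover goes to the new quay with the cheese and the lamb.
4. Drover goes back to the old quay with the mouse.
5. Drover goes to the new quay with the mouse and the terrier.
6. Drover goes back to the old quay with the mouse.
7. Drover goes to the new quay with the duck and the mouse.
8. Drover goes back to the old quay with the mouse.
9. Drover goes to the new quay with the cat and the hay.
10. Drover goes back to the old quay with the lamb.
11. Drover goes to the new quay with the lamb and the mouse.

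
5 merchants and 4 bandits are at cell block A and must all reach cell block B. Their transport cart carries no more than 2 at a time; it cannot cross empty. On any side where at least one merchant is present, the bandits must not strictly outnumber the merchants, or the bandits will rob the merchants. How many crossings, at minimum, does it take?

15

Counting alone: each trip to cell block B takes at most 2 across and each return brings at least 1 back, so after t trips out (and t−1 returns) at most 2t − (t−1) of the 9 are across; that first reaches 9 at t = 8, so at least 15 crossings are needed.
The plan below uses exactly 15 crossings, so it is optimal:
1. 2 bandits → cell block B.  (cell block A: 5M 2B; cell block B: 0M 2B)
2. 1 bandit ← cell block A.  (cell block A: 5M 3B; cell block B: 0M 1B)
3. 2 bandits → cell block B.  (cell block A: 5M 1B; cell block B: 0M 3B)
4. 1 bandit ← cell block A.  (cell block A: 5M 2B; cell block B: 0M 2B)
5. 2 merchants → cell block B.  (cell block A: 3M 2B; cell block B: 2M 2B)
6. 1 bandit ← cell block A.  (cell block A: 3M 3B; cell block B: 2M 1B)
7. 1 merchant and 1 bandit → cell block B.  (cell block A: 2M 2B; cell block B: 3M 2B)
8. 1 merchant ← cell block A.  (cell block A: 3M 2B; cell block B: 2M 2B)
9. 1 merchant and 1 bandit → cell block B.  (cell block A: 2M 1B; cell block B: 3M 3B)
10. 1 bandit ← cell block A.  (cell block A: 2M 2B; cell block B: 3M 2B)
11. 1 merchant and 1 bandit → cell block B.  (cell block A: 1M 1B; cell block B: 4M 3B)
12. 1 merchant ← cell block A.  (cell block A: 2M 1B; cell block B: 3M 3B)
13. 1 merchant and 1 bandit → cell block B.  (cell block A: 1M 0B; cell block B: 4M 4B)
14. 1 bandit ← cell block A.  (cell block A: 1M 1B; cell block B: 4M 3B)
15. 1 merchant and 1 bandit → cell block B.  (cell block A: 0M 0B; cell block B: 5M 4B)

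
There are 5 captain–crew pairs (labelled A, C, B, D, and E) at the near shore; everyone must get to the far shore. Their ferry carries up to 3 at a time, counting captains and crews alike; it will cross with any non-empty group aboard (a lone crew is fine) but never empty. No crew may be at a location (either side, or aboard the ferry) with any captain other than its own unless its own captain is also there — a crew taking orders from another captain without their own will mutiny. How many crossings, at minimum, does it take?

Counting alone: each trip to the far shore takes at most 3 across and each return brings at least 1 back, so after t trips out (and t−1 returns) at most 3t − (t−1) of the 10 are across; that first reaches 10 at t = 5, so at least 9 crossings are needed.
The safety rule pushes this higher. Following every safe sequence of crossings, the most of the 10 that can be at the far shore as the ferry arrives there on crossing 9 is 9 — never all 10.
So no plan with fewer than 11 crossings exists, and this one achieves 11:
1. captain A and crew A cross → the far shore.
2. captain A crosses ← the near shore.
3. crew B, crew C, and crew D cross → the far shore.
4. crew A crosses ← the near shore.
5. captain B, captain C, and captain D cross → the far shore.
6. captain C and crew C cross ← the near shore.
7. captain A, captain C, and captain E cross → the far shore.
8. crew B crosses ← the near shore.
9. crew A and crew C cross → the far shore.
10. crew A crosses ← the near shore.
11. crew A, crew B, and crew E cross → the far shore.

11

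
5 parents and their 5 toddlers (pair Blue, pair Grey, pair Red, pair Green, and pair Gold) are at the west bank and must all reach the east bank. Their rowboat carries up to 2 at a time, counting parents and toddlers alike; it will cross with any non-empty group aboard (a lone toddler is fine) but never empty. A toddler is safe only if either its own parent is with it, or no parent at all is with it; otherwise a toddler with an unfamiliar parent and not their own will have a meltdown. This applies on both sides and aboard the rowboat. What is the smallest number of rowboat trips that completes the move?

impossible

Following every safe sequence of crossings from the start, the most of the 10 that can be at the east bank as the rowboat arrives there on crossings 1, 3, 5, 7 is 2, 3, 4, 5 respectively; the best ever achieved is 5 of 10.
From crossing 9 on, no configuration arises that was not already reachable earlier: only 82 distinct safe configurations (who is on which side, and where the rowboat is) can ever be reached, none of them has everyone across, and every continuation just revisits them. So no valid plan exists.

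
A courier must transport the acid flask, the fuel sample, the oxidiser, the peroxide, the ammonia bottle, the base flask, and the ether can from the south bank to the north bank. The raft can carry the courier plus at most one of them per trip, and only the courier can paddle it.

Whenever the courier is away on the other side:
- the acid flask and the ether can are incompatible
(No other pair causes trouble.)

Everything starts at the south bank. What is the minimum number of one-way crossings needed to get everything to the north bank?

Counting alone: the courier can take at most 1 across per trip to the north bank, so moving all 7 needs at least 7 loaded trips out, with a return between consecutive ones — at least 13 crossings.
The plan below uses exactly 13 crossings, so it is optimal:
1. Courier goes to the north bank with the acid flask.
2. Courier goes back to the south bank alone.
3. Courier goes to the north bank with the fuel sample.
4. Courier goes back to the south bank alone.
5. Courier goes to the north bank with the oxidiser.
6. Courier goes back to the south bank alone.
7. Courier goes to the north bank with the peroxide.
8. Courier goes back to the south bank alone.
9. Courier goes to the north bank with the ammonia bottle.
10. Courier goes back to the south bank alone.
11. Courier goes to the north bank with the base flask.
12. Courier goes back to the south bank alone.
13. Courier goes to the north bank with the ether can.

13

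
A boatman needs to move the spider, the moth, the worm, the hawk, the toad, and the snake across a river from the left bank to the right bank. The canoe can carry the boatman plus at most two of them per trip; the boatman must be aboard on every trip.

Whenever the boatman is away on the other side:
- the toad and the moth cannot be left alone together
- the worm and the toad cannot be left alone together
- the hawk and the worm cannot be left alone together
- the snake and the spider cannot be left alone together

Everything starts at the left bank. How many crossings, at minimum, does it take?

impossible

Whatever the first load, the items left behind include a forbidden pair without the boatman. No opening move is safe, so no plan exists.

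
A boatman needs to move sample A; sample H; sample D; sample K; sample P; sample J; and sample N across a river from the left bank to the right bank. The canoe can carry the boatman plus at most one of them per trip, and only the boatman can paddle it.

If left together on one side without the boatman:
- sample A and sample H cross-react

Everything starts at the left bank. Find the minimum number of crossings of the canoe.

Counting alone: the boatman can take at most 1 across per trip to the right bank, so moving all 7 needs at least 7 loaded trips out, with a return between consecutive ones — at least 13 crossings.
The plan below uses exactly 13 crossings, so it is optimal:
1. Boatman goes to the right bank with sample A.
2. Boatman goes back to the left bank alone.
3. Boatman goes to the right bank with sample D.
4. Boatman goes back to the left bank alone.
5. Boatman goes to the right bank with sample K.
6. Boatman goes back to the left bank alone.
7. Boatman goes to the right bank with sample P.
8. Boatman goes back to the left bank alone.
9. Boatman goes to the right bank with sample J.
10. Boatman goes back to the left bank alone.
11. Boatman goes to the right bank with sample N.
12. Boatman goes back to the left bank alone.
13. Boatman goes to the right bank with sample H.

13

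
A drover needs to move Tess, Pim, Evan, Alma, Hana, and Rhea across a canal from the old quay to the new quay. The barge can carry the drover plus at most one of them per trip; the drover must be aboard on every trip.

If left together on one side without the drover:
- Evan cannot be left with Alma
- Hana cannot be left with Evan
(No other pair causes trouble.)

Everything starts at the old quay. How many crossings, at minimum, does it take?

13

Counting alone: the drover can take at most 1 across per trip to the new quay, so moving all 6 needs at least 6 loaded trips out, with a return between consecutive ones — at least 11 crossings.
The safety rule pushes this higher. Following every safe sequence of crossings, the most of the 6 that can be at the new quay as the barge arrives there on crossing 11 is 5 — never all 6.
So no plan with fewer than 13 crossings exists, and this one achieves 13:
1. Drover goes to the new quay with Evan.
2. Drover goes back to the old quay alone.
3. Drover goes to the new quay with Tess.
4. Drover goes back to the old quay alone.
5. Drover goes to the new quay with Pim.
6. Drover goes back to the old quay alone.
7. Drover goes to the new quay with Alma.
8. Drover goes back to the old quay with Evan.
9. Drover goes to the new quay with Hana.
10. Drover goes back to the old quay alone.
11. Drover goes to the new quay with Rhea.
12. Drover goes back to the old quay alone.
13. Drover goes to the new quay with Evan.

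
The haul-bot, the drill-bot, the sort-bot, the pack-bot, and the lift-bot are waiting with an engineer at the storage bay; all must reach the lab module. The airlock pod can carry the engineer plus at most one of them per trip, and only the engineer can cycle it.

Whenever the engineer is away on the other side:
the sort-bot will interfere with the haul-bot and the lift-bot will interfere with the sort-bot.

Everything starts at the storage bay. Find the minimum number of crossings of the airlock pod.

Counting alone: the engineer can take at most 1 across per trip to the lab module, so moving all 5 needs at least 5 loaded trips out, with a return between consecutive ones — at least 9 crossings.
The safety rule pushes this higher. Following every safe sequence of crossings, the most of the 5 that can be at the lab module as the airlock pod arrives there on crossing 9 is 4 — never all 5.
So no plan with fewer than 11 crossings exists, and this one achieves 11:
1. Engineer goes to the lab module with the sort-bot.  [the storage bay: the drill-bot, the haul-bot, the lift-bot, the pack-bot | the lab module: the sort-bot]
2. Engineer goes back to the storage bay alone.  [the storage bay: the drill-bot, the haul-bot, the lift-bot, the pack-bot | the lab module: the sort-bot]
3. Engineer goes to the lab module with the haul-bot.  [the storage bay: the drill-bot, the lift-bot, the pack-bot | the lab module: the haul-bot, the sort-bot]
4. Engineer goes back to the storage bay with the sort-bot.  [the storage bay: the drill-bot, the lift-bot, the pack-bot, the sort-bot | the lab module: the haul-bot]
5. Engineer goes to the lab module with the lift-bot.  [the storage bay: the drill-bot, the pack-bot, the sort-bot | the lab module: the haul-bot, the lift-bot]
6. Engineer goes back to the storage bay alone.  [the storage bay: the drill-bot, the pack-bot, the sort-bot | the lab module: the haul-bot, the lift-bot]
7. Engineer goes to the lab module with the drill-bot.  [the storage bay: the pack-bot, the sort-bot | the lab module: the drill-bot, the haul-bot, the lift-bot]
8. Engineer goes back to the storage bay alone.  [the storage bay: the pack-bot, the sort-bot | the lab module: the drill-bot, the haul-bot, the lift-bot]
9. Engineer goes to the lab module with the pack-bot.  [the storage bay: the sort-bot | the lab module: the drill-bot, the haul-bot, the lift-bot, the pack-bot]
10. Engineer goes back to the storage bay alone.  [the storage bay: the sort-bot | the lab module: the drill-bot, the haul-bot, the lift-bot, the pack-bot]
11. Engineer goes to the lab module with the sort-bot.  [the storage bay: — | the lab module: the drill-bot, the haul-bot, the lift-bot, the pack-bot, the sort-bot]

11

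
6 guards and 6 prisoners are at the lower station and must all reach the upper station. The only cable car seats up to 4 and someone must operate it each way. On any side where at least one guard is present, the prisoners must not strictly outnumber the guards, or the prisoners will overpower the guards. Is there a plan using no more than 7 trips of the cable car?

No

Counting alone: each trip to the upper station takes at most 4 across and each return brings at least 1 back, so after t trips out (and t−1 returns) at most 4t − (t−1) of the 12 are across; that first reaches 12 at t = 4, so at least 7 crossings are needed.
The safety rule pushes this higher. Following every safe sequence of crossings, the most of the 12 that can be at the upper station as the cable car arrives there on crossing 7 is 11 — never all 12.
So the move cannot be finished within 7 crossings. (The shortest complete plan takes 9:)
1. 2 prisoners → the upper station.  (the lower station: 6G 4P; the upper station: 0G 2P)
2. 1 prisoner ← the lower station.  (the lower station: 6G 5P; the upper station: 0G 1P)
3. 4 prisoners → the upper station.  (the lower station: 6G 1P; the upper station: 0G 5P)
4. 1 prisoner ← the lower station.  (the lower station: 6G 2P; the upper station: 0G 4P)
5. 4 guards → the upper station.  (the lower station: 2G 2P; the upper station: 4G 4P)
6. 1 guard and 1 prisoner ← the lower station.  (the lower station: 3G 3P; the upper station: 3G 3P)
7. 2 guards and 2 prisoners → the upper station.  (the lower station: 1G 1P; the upper station: 5G 5P)
8. 1 guard and 1 prisoner ← the lower station.  (the lower station: 2G 2P; the upper station: 4G 4P)
9. 2 guards and 2 prisoners → the upper station.  (the lower station: 0G 0P; the upper station: 6G 6P)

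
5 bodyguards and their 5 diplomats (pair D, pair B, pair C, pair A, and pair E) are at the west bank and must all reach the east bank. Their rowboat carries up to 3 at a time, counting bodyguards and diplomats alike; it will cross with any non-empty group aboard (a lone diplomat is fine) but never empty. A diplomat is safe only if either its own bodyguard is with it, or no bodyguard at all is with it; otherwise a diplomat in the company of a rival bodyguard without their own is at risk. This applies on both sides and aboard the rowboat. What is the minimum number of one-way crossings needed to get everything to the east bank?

11

Counting alone: each trip to the east bank takes at most 3 across and each return brings at least 1 back, so after t trips out (and t−1 returns) at most 3t − (t−1) of the 10 are across; that first reaches 10 at t = 5, so at least 9 crossings are needed.
The safety rule pushes this higher. Following every safe sequence of crossings, the most of the 10 that can be at the east bank as the rowboat arrives there on crossing 9 is 9 — never all 10.
So no plan with fewer than 11 crossings exists, and this one achieves 11:
1. bodyguard D and diplomat D cross → the east bank.
2. bodyguard D crosses ← the west bank.
3. diplomat A, diplomat B, and diplomat C cross → the east bank.
4. diplomat D crosses ← the west bank.
5. bodyguard A, bodyguard B, and bodyguard C cross → the east bank.
6. bodyguard B and diplomat B cross ← the west bank.
7. bodyguard B, bodyguard D, and bodyguard E cross → the east bank.
8. diplomat C crosses ← the west bank.
9. diplomat B and diplomat D cross → the east bank.
10. diplomat D crosses ← the west bank.
11. diplomat C, diplomat D, and diplomat E cross → the east bank.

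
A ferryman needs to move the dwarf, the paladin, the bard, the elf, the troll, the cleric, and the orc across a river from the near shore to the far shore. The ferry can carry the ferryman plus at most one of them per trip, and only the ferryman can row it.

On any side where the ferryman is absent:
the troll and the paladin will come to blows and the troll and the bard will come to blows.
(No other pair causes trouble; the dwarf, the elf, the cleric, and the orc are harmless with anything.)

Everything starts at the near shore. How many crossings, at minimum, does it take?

Counting alone: the ferryman can take at most 1 across per trip to the far shore, so moving all 7 needs at least 7 loaded trips out, with a return between consecutive ones — at least 13 crossings.
The safety rule pushes this higher. Following every safe sequence of crossings, the most of the 7 that can be at the far shore as the ferry arrives there on crossing 13 is 6 — never all 7.
So no plan with fewer than 15 crossings exists, and this one achieves 15:
1. Ferryman goes to the far shore with the troll.
2. Ferryman goes back to the near shore alone.
3. Ferryman goes to the far shore with the dwarf.
4. Ferryman goes back to the near shore alone.
5. Ferryman goes to the far shore with the paladin.
6. Ferryman goes back to the near shore with the troll.
7. Ferryman goes to the far shore with the bard.
8. Ferryman goes back to the near shore alone.
9. Ferryman goes to the far shore with the elf.
10. Ferryman goes back to the near shore alone.
11. Ferryman goes to the far shore with the cleric.
12. Ferryman goes back to the near shore alone.
13. Ferryman goes to the far shore with the orc.
14. Ferryman goes back to the near shore alone.
15. Ferryman goes to the far shore with the troll.

15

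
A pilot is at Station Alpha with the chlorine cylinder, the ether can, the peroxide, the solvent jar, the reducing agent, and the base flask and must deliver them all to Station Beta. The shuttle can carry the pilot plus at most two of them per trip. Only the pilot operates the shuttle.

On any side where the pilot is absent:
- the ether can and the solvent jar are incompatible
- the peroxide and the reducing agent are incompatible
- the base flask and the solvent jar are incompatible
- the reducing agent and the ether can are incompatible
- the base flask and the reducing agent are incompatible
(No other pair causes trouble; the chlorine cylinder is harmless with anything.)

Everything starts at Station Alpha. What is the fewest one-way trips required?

Counting alone: the pilot can take at most 2 across per trip to Station Beta, so moving all 6 needs at least 3 loaded trips out, with a return between consecutive ones — at least 5 crossings.
The safety rule pushes this higher. Following every safe sequence of crossings, the most of the 6 that can be at Station Beta as the shuttle arrives there on crossing 5 is 5 — never all 6.
So no plan with fewer than 7 crossings exists, and this one achieves 7:
1. Pilot goes to Station Beta with the reducing agent and the solvent jar.  [Station Alpha: the base flask, the chlorine cylinder, the ether can, the peroxide | Station Beta: the reducing agent, the solvent jar]
2. Pilot goes back to Station Alpha alone.  [Station Alpha: the base flask, the chlorine cylinder, the ether can, the peroxide | Station Beta: the reducing agent, the solvent jar]
3. Pilot goes to Station Beta with the chlorine cylinder and the ether can.  [Station Alpha: the base flask, the peroxide | Station Beta: the chlorine cylinder, the ether can, the reducing agent, the solvent jar]
4. Pilot goes back to Station Alpha with the reducing agent and the solvent jar.  [Station Alpha: the base flask, the peroxide, the reducing agent, the solvent jar | Station Beta: the chlorine cylinder, the ether can]
5. Pilot goes to Station Beta with the base flask and the peroxide.  [Station Alpha: the reducing agent, the solvent jar | Station Beta: the base flask, the chlorine cylinder, the ether can, the peroxide]
6. Pilot goes back to Station Alpha alone.  [Station Alpha: the reducing agent, the solvent jar | Station Beta: the base flask, the chlorine cylinder, the ether can, the peroxide]
7. Pilot goes to Station Beta with the reducing agent and the solvent jar.  [Station Alpha: — | Station Beta: the base flask, the chlorine cylinder, the ether can, the peroxide, the reducing agent, the solvent jar]

7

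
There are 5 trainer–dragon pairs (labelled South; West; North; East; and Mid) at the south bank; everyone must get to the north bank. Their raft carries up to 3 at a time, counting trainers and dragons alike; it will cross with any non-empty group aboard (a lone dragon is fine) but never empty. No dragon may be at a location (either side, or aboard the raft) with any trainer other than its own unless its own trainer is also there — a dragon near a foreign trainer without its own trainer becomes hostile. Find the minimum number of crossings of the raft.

11

Counting alone: each trip to the north bank takes at most 3 across and each return brings at least 1 back, so after t trips out (and t−1 returns) at most 3t − (t−1) of the 10 are across; that first reaches 10 at t = 5, so at least 9 crossings are needed.
The safety rule pushes this higher. Following every safe sequence of crossings, the most of the 10 that can be at the north bank as the raft arrives there on crossing 9 is 9 — never all 10.
So no plan with fewer than 11 crossings exists, and this one achieves 11:
1. dragon South and trainer South cross → the north bank.
2. trainer South crosses ← the south bank.
3. dragon East, dragon North, and dragon West cross → the north bank.
4. dragon South crosses ← the south bank.
5. trainer East, trainer North, and trainer West cross → the north bank.
6. dragon West and trainer West cross ← the south bank.
7. trainer Mid, trainer South, and trainer West cross → the north bank.
8. dragon North crosses ← the south bank.
9. dragon South and dragon West cross → the north bank.
10. dragon South crosses ← the south bank.
11. dragon Mid, dragon North, and dragon South cross → the north bank.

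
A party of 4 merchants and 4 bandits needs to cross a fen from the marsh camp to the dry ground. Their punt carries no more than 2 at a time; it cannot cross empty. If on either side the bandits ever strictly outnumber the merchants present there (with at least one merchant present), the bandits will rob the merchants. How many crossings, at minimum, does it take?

Following every safe sequence of crossings from the start, the most of the 8 that can be at the dry ground as the punt arrives there on crossings 1, 3, 5 is 2, 3, 4 respectively; the best ever achieved is 4 of 8.
From crossing 7 on, no configuration arises that was not already reachable earlier: only 11 distinct safe configurations (who is on which side, and where the punt is) can ever be reached, none of them has everyone across, and every continuation just revisits them. They are: 0 merchants + 0 bandits across (punt back at the start); 0 merchants + 1 bandit across (punt there); 0 merchants + 1 bandit across (punt back at the start); 0 merchants + 2 bandits across (punt there); 0 merchants + 2 bandits across (punt back at the start); 0 merchants + 3 bandits across (punt there); 0 merchants + 3 bandits across (punt back at the start); 0 merchants + 4 bandits across (punt there); 1 merchant + 1 bandit across (punt there); 1 merchant + 1 bandit across (punt back at the start); 2 merchants + 2 bandits across (punt there). So no valid plan exists.

impossible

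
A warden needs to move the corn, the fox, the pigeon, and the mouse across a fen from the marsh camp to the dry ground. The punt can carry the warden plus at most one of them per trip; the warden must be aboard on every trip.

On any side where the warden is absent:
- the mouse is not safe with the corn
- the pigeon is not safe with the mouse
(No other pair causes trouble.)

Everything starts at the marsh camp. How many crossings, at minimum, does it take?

Counting alone: the warden can take at most 1 across per trip to the dry ground, so moving all 4 needs at least 4 loaded trips out, with a return between consecutive ones — at least 7 crossings.
The safety rule pushes this higher. Following every safe sequence of crossings, the most of the 4 that can be at the dry ground as the punt arrives there on crossing 7 is 3 — never all 4.
So no plan with fewer than 9 crossings exists, and this one achieves 9:
1. Warden goes to the dry ground with the mouse.
2. Warden goes back to the marsh camp alone.
3. Warden goes to the dry ground with the corn.
4. Warden goes back to the marsh camp with the mouse.
5. Warden goes to the dry ground with the pigeon.
6. Warden goes back to the marsh camp alone.
7. Warden goes to the dry ground with the fox.
8. Warden goes back to the marsh camp alone.
9. Warden goes to the dry ground with the mouse.

9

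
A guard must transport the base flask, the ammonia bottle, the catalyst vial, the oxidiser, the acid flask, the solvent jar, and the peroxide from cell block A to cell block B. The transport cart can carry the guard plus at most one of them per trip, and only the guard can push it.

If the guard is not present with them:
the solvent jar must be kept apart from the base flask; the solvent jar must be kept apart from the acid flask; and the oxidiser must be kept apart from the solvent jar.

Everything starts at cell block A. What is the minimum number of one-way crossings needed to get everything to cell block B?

Following every safe sequence of crossings from the start, the most of the 7 that can be at cell block B as the transport cart arrives there on crossings 1, 3, 5, 7, 9 is 1, 2, 3, 4, 5 respectively; the best ever achieved is 5 of 7.
From crossing 11 on, no configuration arises that was not already reachable earlier: only 72 distinct safe configurations (who is on which side, and where the transport cart is) can ever be reached, none of them has everyone across, and every continuation just revisits them. So no valid plan exists.

impossible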